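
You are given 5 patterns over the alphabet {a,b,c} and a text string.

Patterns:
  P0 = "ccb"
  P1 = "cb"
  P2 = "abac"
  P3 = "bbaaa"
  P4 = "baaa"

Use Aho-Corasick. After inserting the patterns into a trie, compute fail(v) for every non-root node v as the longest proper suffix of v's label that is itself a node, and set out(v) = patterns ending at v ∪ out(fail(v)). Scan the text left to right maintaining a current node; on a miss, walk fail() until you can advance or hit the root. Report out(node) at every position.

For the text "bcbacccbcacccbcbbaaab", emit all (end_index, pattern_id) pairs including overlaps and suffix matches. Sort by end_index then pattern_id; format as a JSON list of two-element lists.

Build automaton:
Trie (insert patterns):
  0='ε' goto a→5 b→9 c→1
  1='c' goto b→4 c→2
  2='cc' goto b→3
  3='ccb' goto ·  [P0 ends]
  4='cb' goto ·  [P1 ends]
  5='a' goto b→6
  6='ab' goto a→7
  7='aba' goto c→8
  8='abac' goto ·  [P2 ends]
  9='b' goto a→14 b→10
  10='bb' goto a→11
  11='bba' goto a→12
  12='bbaa' goto a→13
  13='bbaaa' goto ·  [P3 ends]
  14='ba' goto a→15
  15='baa' goto a→16
  16='baaa' goto ·  [P4 ends]

Failure links (BFS by depth):
  n1('c'): parent n0 fail=0; on 'c' 0 → fail=0;  out ∅∪∅=∅
  n5('a'): parent n0 fail=0; on 'a' 0 → fail=0;  out ∅∪∅=∅
  n9('b'): parent n0 fail=0; on 'b' 0 → fail=0;  out ∅∪∅=∅
  n2('cc'): parent n1 fail=0; on 'c' 0 → fail=1;  out ∅∪∅=∅
  n4('cb'): parent n1 fail=0; on 'b' 0 → fail=9;  out {1}∪∅={1}
  n6('ab'): parent n5 fail=0; on 'b' 0 → fail=9;  out ∅∪∅=∅
  n10('bb'): parent n9 fail=0; on 'b' 0 → fail=9;  out ∅∪∅=∅
  n14('ba'): parent n9 fail=0; on 'a' 0 → fail=5;  out ∅∪∅=∅
  n3('ccb'): parent n2 fail=1; on 'b' 1 → fail=4;  out {0}∪{1}={0,1}
  n7('aba'): parent n6 fail=9; on 'a' 9 → fail=14;  out ∅∪∅=∅
  n11('bba'): parent n10 fail=9; on 'a' 9 → fail=14;  out ∅∪∅=∅
  n15('baa'): parent n14 fail=5; on 'a' 5→0 → fail=5;  out ∅∪∅=∅
  n8('abac'): parent n7 fail=14; on 'c' 14→5→0 → fail=1;  out {2}∪∅={2}
  n12('bbaa'): parent n11 fail=14; on 'a' 14 → fail=15;  out ∅∪∅=∅
  n16('baaa'): parent n15 fail=5; on 'a' 5→0 → fail=5;  out {4}∪∅={4}
  n13('bbaaa'): parent n12 fail=15; on 'a' 15 → fail=16;  out {3}∪{4}={3,4}

Run:
[0] read 'b'  n0⇒n9
[1] read 'c'  n9⇒n1 (via fail)
[2] read 'b'  n1⇒n4  → match P1@[1:2]
[3] read 'a'  n4⇒n14 (via fail)
[4] read 'c'  n14⇒n1 (via fail)
[5] read 'c'  n1⇒n2
[6] read 'c'  n2⇒n2 (via fail)
[7] read 'b'  n2⇒n3  → match P0@[5:7],P1@[6:7]
[8] read 'c'  n3⇒n1 (via fail)
[9] read 'a'  n1⇒n5 (via fail)
[10] read 'c'  n5⇒n1 (via fail)
[11] read 'c'  n1⇒n2
[12] read 'c'  n2⇒n2 (via fail)
[13] read 'b'  n2⇒n3  → match P0@[11:13],P1@[12:13]
[14] read 'c'  n3⇒n1 (via fail)
[15] read 'b'  n1⇒n4  → match P1@[14:15]
[16] read 'b'  n4⇒n10 (via fail)
[17] read 'a'  n10⇒n11
[18] read 'a'  n11⇒n12
[19] read 'a'  n12⇒n13  → match P3@[15:19],P4@[16:19]
[20] read 'b'  n13⇒n6 (via fail)

Result: [[2,1],[7,0],[7,1],[13,0],[13,1],[15,1],[19,3],[19,4]]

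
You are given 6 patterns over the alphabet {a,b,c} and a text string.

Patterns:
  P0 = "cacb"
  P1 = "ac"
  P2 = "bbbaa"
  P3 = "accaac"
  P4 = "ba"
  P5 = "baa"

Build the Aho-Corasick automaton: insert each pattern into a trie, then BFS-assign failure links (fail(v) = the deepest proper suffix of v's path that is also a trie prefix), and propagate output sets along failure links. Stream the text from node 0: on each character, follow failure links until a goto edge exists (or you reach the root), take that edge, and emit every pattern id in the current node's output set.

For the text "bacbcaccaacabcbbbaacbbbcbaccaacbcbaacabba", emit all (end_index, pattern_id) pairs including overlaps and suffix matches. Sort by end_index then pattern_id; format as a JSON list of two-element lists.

Build:
Trie nodes:
  n0 'ε': a→5 b→7 c→1
  n1 'c': a→2
  n2 'ca': c→3
  n3 'cac': b→4
  n4 'cacb': ·  ←P0
  n5 'a': c→6
  n6 'ac': c→12  ←P1
  n7 'b': a→16 b→8
  n8 'bb': b→9
  n9 'bbb': a→10
  n10 'bbba': a→11
  n11 'bbbaa': ·  ←P2
  n12 'acc': a→13
  n13 'acca': a→14
  n14 'accaa': c→15
  n15 'accaac': ·  ←P3
  n16 'ba': a→17  ←P4
  n17 'baa': ·  ←P5

BFS fail/out derivation:
  fail(1) 'c': from fail(0)=0 chase 'c': 0 ⇒ 0;  out=∅∪out(0)=∅
  fail(5) 'a': from fail(0)=0 chase 'a': 0 ⇒ 0;  out=∅∪out(0)=∅
  fail(7) 'b': from fail(0)=0 chase 'b': 0 ⇒ 0;  out=∅∪out(0)=∅
  fail(2) 'ca': from fail(1)=0 chase 'a': 0 ⇒ 5;  out=∅∪out(5)=∅
  fail(6) 'ac': from fail(5)=0 chase 'c': 0 ⇒ 1;  out={1}∪out(1)={1}
  fail(8) 'bb': from fail(7)=0 chase 'b': 0 ⇒ 7;  out=∅∪out(7)=∅
  fail(16) 'ba': from fail(7)=0 chase 'a': 0 ⇒ 5;  out={4}∪out(5)={4}
  fail(3) 'cac': from fail(2)=5 chase 'c': 5 ⇒ 6;  out=∅∪out(6)={1}
  fail(9) 'bbb': from fail(8)=7 chase 'b': 7 ⇒ 8;  out=∅∪out(8)=∅
  fail(12) 'acc': from fail(6)=1 chase 'c': 1→0 ⇒ 1;  out=∅∪out(1)=∅
  fail(17) 'baa': from fail(16)=5 chase 'a': 5→0 ⇒ 5;  out={5}∪out(5)={5}
  fail(4) 'cacb': from fail(3)=6 chase 'b': 6→1→0 ⇒ 7;  out={0}∪out(7)={0}
  fail(10) 'bbba': from fail(9)=8 chase 'a': 8→7 ⇒ 16;  out=∅∪out(16)={4}
  fail(13) 'acca': from fail(12)=1 chase 'a': 1 ⇒ 2;  out=∅∪out(2)=∅
  fail(11) 'bbbaa': from fail(10)=16 chase 'a': 16 ⇒ 17;  out={2}∪out(17)={2,5}
  fail(14) 'accaa': from fail(13)=2 chase 'a': 2→5→0 ⇒ 5;  out=∅∪out(5)=∅
  fail(15) 'accaac': from fail(14)=5 chase 'c': 5 ⇒ 6;  out={3}∪out(6)={1,3}

Text stream:
[0] read 'b'  n0⇒n7
[1] read 'a'  n7⇒n16  emit P4@[0:1]
[2] read 'c'  n16⇒n6 (via fail)  emit P1@[1:2]
[3] read 'b'  n6⇒n7 (via fail)
[4] read 'c'  n7⇒n1 (via fail)
[5] read 'a'  n1⇒n2
[6] read 'c'  n2⇒n3  emit P1@[5:6]
[7] read 'c'  n3⇒n12 (via fail)
[8] read 'a'  n12⇒n13
[9] read 'a'  n13⇒n14
[10] read 'c'  n14⇒n15  emit P1@[9:10],P3@[5:10]
[11] read 'a'  n15⇒n2 (via fail)
[12] read 'b'  n2⇒n7 (via fail)
[13] read 'c'  n7⇒n1 (via fail)
[14] read 'b'  n1⇒n7 (via fail)
[15] read 'b'  n7⇒n8
[16] read 'b'  n8⇒n9
[17] read 'a'  n9⇒n10  emit P4@[16:17]
[18] read 'a'  n10⇒n11  emit P2@[14:18],P5@[16:18]
[19] read 'c'  n11⇒n6 (via fail)  emit P1@[18:19]
[20] read 'b'  n6⇒n7 (via fail)
[21] read 'b'  n7⇒n8
[22] read 'b'  n8⇒n9
[23] read 'c'  n9⇒n1 (via fail)
[24] read 'b'  n1⇒n7 (via fail)
[25] read 'a'  n7⇒n16  emit P4@[24:25]
[26] read 'c'  n16⇒n6 (via fail)  emit P1@[25:26]
[27] read 'c'  n6⇒n12
[28] read 'a'  n12⇒n13
[29] read 'a'  n13⇒n14
[30] read 'c'  n14⇒n15  emit P1@[29:30],P3@[25:30]
[31] read 'b'  n15⇒n7 (via fail)
[32] read 'c'  n7⇒n1 (via fail)
[33] read 'b'  n1⇒n7 (via fail)
[34] read 'a'  n7⇒n16  emit P4@[33:34]
[35] read 'a'  n16⇒n17  emit P5@[33:35]
[36] read 'c'  n17⇒n6 (via fail)  emit P1@[35:36]
[37] read 'a'  n6⇒n2 (via fail)
[38] read 'b'  n2⇒n7 (via fail)
[39] read 'b'  n7⇒n8
[40] read 'a'  n8⇒n16 (via fail)  emit P4@[39:40]

All matches (sorted): [[1,4],[2,1],[6,1],[10,1],[10,3],[17,4],[18,2],[18,5],[19,1],[25,4],[26,1],[30,1],[30,3],[34,4],[35,5],[36,1],[40,4]]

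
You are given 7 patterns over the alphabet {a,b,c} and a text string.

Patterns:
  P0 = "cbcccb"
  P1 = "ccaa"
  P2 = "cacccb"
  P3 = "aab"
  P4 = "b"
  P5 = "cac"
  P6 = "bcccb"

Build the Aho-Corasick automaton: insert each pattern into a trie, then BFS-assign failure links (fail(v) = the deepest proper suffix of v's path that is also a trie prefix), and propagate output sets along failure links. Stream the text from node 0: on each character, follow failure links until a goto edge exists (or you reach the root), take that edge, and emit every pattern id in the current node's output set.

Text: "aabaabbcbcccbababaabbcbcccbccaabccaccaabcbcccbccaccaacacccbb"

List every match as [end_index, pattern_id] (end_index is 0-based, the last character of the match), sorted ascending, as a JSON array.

Build automaton:
Trie nodes:
  n0 'ε': a→15 b→18 c→1
  n1 'c': a→10 b→2 c→7
  n2 'cb': c→3
  n3 'cbc': c→4
  n4 'cbcc': c→5
  n5 'cbccc': b→6
  n6 'cbcccb': ·  [P0 ends]
  n7 'cc': a→8
  n8 'cca': a→9
  n9 'ccaa': ·  [P1 ends]
  n10 'ca': c→11
  n11 'cac': c→12  [P5 ends]
  n12 'cacc': c→13
  n13 'caccc': b→14
  n14 'cacccb': ·  [P2 ends]
  n15 'a': a→16
  n16 'aa': b→17
  n17 'aab': ·  [P3 ends]
  n18 'b': c→19  [P4 ends]
  n19 'bc': c→20
  n20 'bcc': c→21
  n21 'bccc': b→22
  n22 'bcccb': ·  [P6 ends]

Failure links (BFS by depth):
  fail(1) 'c': from fail(0)=0 chase 'c': 0 ⇒ 0;  out=∅∪out(0)=∅
  fail(15) 'a': from fail(0)=0 chase 'a': 0 ⇒ 0;  out=∅∪out(0)=∅
  fail(18) 'b': from fail(0)=0 chase 'b': 0 ⇒ 0;  out={4}∪out(0)={4}
  fail(2) 'cb': from fail(1)=0 chase 'b': 0 ⇒ 18;  out=∅∪out(18)={4}
  fail(7) 'cc': from fail(1)=0 chase 'c': 0 ⇒ 1;  out=∅∪out(1)=∅
  fail(10) 'ca': from fail(1)=0 chase 'a': 0 ⇒ 15;  out=∅∪out(15)=∅
  fail(16) 'aa': from fail(15)=0 chase 'a': 0 ⇒ 15;  out=∅∪out(15)=∅
  fail(19) 'bc': from fail(18)=0 chase 'c': 0 ⇒ 1;  out=∅∪out(1)=∅
  fail(3) 'cbc': from fail(2)=18 chase 'c': 18 ⇒ 19;  out=∅∪out(19)=∅
  fail(8) 'cca': from fail(7)=1 chase 'a': 1 ⇒ 10;  out=∅∪out(10)=∅
  fail(11) 'cac': from fail(10)=15 chase 'c': 15→0 ⇒ 1;  out={5}∪out(1)={5}
  fail(17) 'aab': from fail(16)=15 chase 'b': 15→0 ⇒ 18;  out={3}∪out(18)={3,4}
  fail(20) 'bcc': from fail(19)=1 chase 'c': 1 ⇒ 7;  out=∅∪out(7)=∅
  fail(4) 'cbcc': from fail(3)=19 chase 'c': 19 ⇒ 20;  out=∅∪out(20)=∅
  fail(9) 'ccaa': from fail(8)=10 chase 'a': 10→15 ⇒ 16;  out={1}∪out(16)={1}
  fail(12) 'cacc': from fail(11)=1 chase 'c': 1 ⇒ 7;  out=∅∪out(7)=∅
  fail(21) 'bccc': from fail(20)=7 chase 'c': 7→1 ⇒ 7;  out=∅∪out(7)=∅
  fail(5) 'cbccc': from fail(4)=20 chase 'c': 20 ⇒ 21;  out=∅∪out(21)=∅
  fail(13) 'caccc': from fail(12)=7 chase 'c': 7→1 ⇒ 7;  out=∅∪out(7)=∅
  fail(22) 'bcccb': from fail(21)=7 chase 'b': 7→1 ⇒ 2;  out={6}∪out(2)={4,6}
  fail(6) 'cbcccb': from fail(5)=21 chase 'b': 21 ⇒ 22;  out={0}∪out(22)={0,4,6}
  fail(14) 'cacccb': from fail(13)=7 chase 'b': 7→1 ⇒ 2;  out={2}∪out(2)={2,4}

Text stream:
i=0 'a': node 0→15
i=1 'a': node 15→16
i=2 'b': node 16→17  → match P3@[0:2],P4@[2:2]
i=3 'a': node 17→15 ·f
i=4 'a': node 15→16
i=5 'b': node 16→17  → match P3@[3:5],P4@[5:5]
i=6 'b': node 17→18 ·f  → match P4@[6:6]
i=7 'c': node 18→19
i=8 'b': node 19→2 ·f  → match P4@[8:8]
i=9 'c': node 2→3
i=10 'c': node 3→4
i=11 'c': node 4→5
i=12 'b': node 5→6  → match P0@[7:12],P4@[12:12],P6@[8:12]
i=13 'a': node 6→15 ·f
i=14 'b': node 15→18 ·f  → match P4@[14:14]
i=15 'a': node 18→15 ·f
i=16 'b': node 15→18 ·f  → match P4@[16:16]
i=17 'a': node 18→15 ·f
i=18 'a': node 15→16
i=19 'b': node 16→17  → match P3@[17:19],P4@[19:19]
i=20 'b': node 17→18 ·f  → match P4@[20:20]
i=21 'c': node 18→19
i=22 'b': node 19→2 ·f  → match P4@[22:22]
i=23 'c': node 2→3
i=24 'c': node 3→4
i=25 'c': node 4→5
i=26 'b': node 5→6  → match P0@[21:26],P4@[26:26],P6@[22:26]
i=27 'c': node 6→3 ·f
i=28 'c': node 3→4
i=29 'a': node 4→8 ·f
i=30 'a': node 8→9  → match P1@[27:30]
i=31 'b': node 9→17 ·f  → match P3@[29:31],P4@[31:31]
i=32 'c': node 17→19 ·f
i=33 'c': node 19→20
i=34 'a': node 20→8 ·f
i=35 'c': node 8→11 ·f  → match P5@[33:35]
i=36 'c': node 11→12
i=37 'a': node 12→8 ·f
i=38 'a': node 8→9  → match P1@[35:38]
i=39 'b': node 9→17 ·f  → match P3@[37:39],P4@[39:39]
i=40 'c': node 17→19 ·f
i=41 'b': node 19→2 ·f  → match P4@[41:41]
i=42 'c': node 2→3
i=43 'c': node 3→4
i=44 'c': node 4→5
i=45 'b': node 5→6  → match P0@[40:45],P4@[45:45],P6@[41:45]
i=46 'c': node 6→3 ·f
i=47 'c': node 3→4
i=48 'a': node 4→8 ·f
i=49 'c': node 8→11 ·f  → match P5@[47:49]
i=50 'c': node 11→12
i=51 'a': node 12→8 ·f
i=52 'a': node 8→9  → match P1@[49:52]
i=53 'c': node 9→1 ·f
i=54 'a': node 1→10
i=55 'c': node 10→11  → match P5@[53:55]
i=56 'c': node 11→12
i=57 'c': node 12→13
i=58 'b': node 13→14  → match P2@[53:58],P4@[58:58]
i=59 'b': node 14→18 ·f  → match P4@[59:59]

Matches: [[2,3],[2,4],[5,3],[5,4],[6,4],[8,4],[12,0],[12,4],[12,6],[14,4],[16,4],[19,3],[19,4],[20,4],[22,4],[26,0],[26,4],[26,6],[30,1],[31,3],[31,4],[35,5],[38,1],[39,3],[39,4],[41,4],[45,0],[45,4],[45,6],[49,5],[52,1],[55,5],[58,2],[58,4],[59,4]]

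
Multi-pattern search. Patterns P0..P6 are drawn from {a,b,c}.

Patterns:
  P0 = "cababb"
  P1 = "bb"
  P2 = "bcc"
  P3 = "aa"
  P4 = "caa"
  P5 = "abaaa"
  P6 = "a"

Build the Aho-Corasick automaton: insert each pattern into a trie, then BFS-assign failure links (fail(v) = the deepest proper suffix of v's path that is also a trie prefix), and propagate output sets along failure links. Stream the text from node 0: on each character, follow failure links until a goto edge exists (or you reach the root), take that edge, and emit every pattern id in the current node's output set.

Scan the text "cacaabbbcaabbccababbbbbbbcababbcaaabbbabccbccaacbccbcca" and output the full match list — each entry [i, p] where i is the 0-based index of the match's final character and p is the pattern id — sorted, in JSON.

Build:
Trie nodes:
  0='ε' goto a→11 b→7 c→1
  1='c' goto a→2
  2='ca' goto a→13 b→3
  3='cab' goto a→4
  4='caba' goto b→5
  5='cabab' goto b→6
  6='cababb' goto ·  ←P0
  7='b' goto b→8 c→9
  8='bb' goto ·  ←P1
  9='bc' goto c→10
  10='bcc' goto ·  ←P2
  11='a' goto a→12 b→14  ←P6
  12='aa' goto ·  ←P3
  13='caa' goto ·  ←P4
  14='ab' goto a→15
  15='aba' goto a→16
  16='abaa' goto a→17
  17='abaaa' goto ·  ←P5

Failure links (BFS by depth):
  fail(1) 'c': from fail(0)=0 chase 'c': 0 ⇒ 0;  out=∅∪out(0)=∅
  fail(7) 'b': from fail(0)=0 chase 'b': 0 ⇒ 0;  out=∅∪out(0)=∅
  fail(11) 'a': from fail(0)=0 chase 'a': 0 ⇒ 0;  out={6}∪out(0)={6}
  fail(2) 'ca': from fail(1)=0 chase 'a': 0 ⇒ 11;  out=∅∪out(11)={6}
  fail(8) 'bb': from fail(7)=0 chase 'b': 0 ⇒ 7;  out={1}∪out(7)={1}
  fail(9) 'bc': from fail(7)=0 chase 'c': 0 ⇒ 1;  out=∅∪out(1)=∅
  fail(12) 'aa': from fail(11)=0 chase 'a': 0 ⇒ 11;  out={3}∪out(11)={3,6}
  fail(14) 'ab': from fail(11)=0 chase 'b': 0 ⇒ 7;  out=∅∪out(7)=∅
  fail(3) 'cab': from fail(2)=11 chase 'b': 11 ⇒ 14;  out=∅∪out(14)=∅
  fail(10) 'bcc': from fail(9)=1 chase 'c': 1→0 ⇒ 1;  out={2}∪out(1)={2}
  fail(13) 'caa': from fail(2)=11 chase 'a': 11 ⇒ 12;  out={4}∪out(12)={3,4,6}
  fail(15) 'aba': from fail(14)=7 chase 'a': 7→0 ⇒ 11;  out=∅∪out(11)={6}
  fail(4) 'caba': from fail(3)=14 chase 'a': 14 ⇒ 15;  out=∅∪out(15)={6}
  fail(16) 'abaa': from fail(15)=11 chase 'a': 11 ⇒ 12;  out=∅∪out(12)={3,6}
  fail(5) 'cabab': from fail(4)=15 chase 'b': 15→11 ⇒ 14;  out=∅∪out(14)=∅
  fail(17) 'abaaa': from fail(16)=12 chase 'a': 12→11 ⇒ 12;  out={5}∪out(12)={3,5,6}
  fail(6) 'cababb': from fail(5)=14 chase 'b': 14→7 ⇒ 8;  out={0}∪out(8)={0,1}

Run:
[0] read 'c'  n0⇒n1
[1] read 'a'  n1⇒n2  → match P6@[1:1]
[2] read 'c'  n2⇒n1 ·f
[3] read 'a'  n1⇒n2  → match P6@[3:3]
[4] read 'a'  n2⇒n13  → match P3@[3:4],P4@[2:4],P6@[4:4]
[5] read 'b'  n13⇒n14 ·f
[6] read 'b'  n14⇒n8 ·f  → match P1@[5:6]
[7] read 'b'  n8⇒n8 ·f  → match P1@[6:7]
[8] read 'c'  n8⇒n9 ·f
[9] read 'a'  n9⇒n2 ·f  → match P6@[9:9]
[10] read 'a'  n2⇒n13  → match P3@[9:10],P4@[8:10],P6@[10:10]
[11] read 'b'  n13⇒n14 ·f
[12] read 'b'  n14⇒n8 ·f  → match P1@[11:12]
[13] read 'c'  n8⇒n9 ·f
[14] read 'c'  n9⇒n10  → match P2@[12:14]
[15] read 'a'  n10⇒n2 ·f  → match P6@[15:15]
[16] read 'b'  n2⇒n3
[17] read 'a'  n3⇒n4  → match P6@[17:17]
[18] read 'b'  n4⇒n5
[19] read 'b'  n5⇒n6  → match P0@[14:19],P1@[18:19]
[20] read 'b'  n6⇒n8 ·f  → match P1@[19:20]
[21] read 'b'  n8⇒n8 ·f  → match P1@[20:21]
[22] read 'b'  n8⇒n8 ·f  → match P1@[21:22]
[23] read 'b'  n8⇒n8 ·f  → match P1@[22:23]
[24] read 'b'  n8⇒n8 ·f  → match P1@[23:24]
[25] read 'c'  n8⇒n9 ·f
[26] read 'a'  n9⇒n2 ·f  → match P6@[26:26]
[27] read 'b'  n2⇒n3
[28] read 'a'  n3⇒n4  → match P6@[28:28]
[29] read 'b'  n4⇒n5
[30] read 'b'  n5⇒n6  → match P0@[25:30],P1@[29:30]
[31] read 'c'  n6⇒n9 ·f
[32] read 'a'  n9⇒n2 ·f  → match P6@[32:32]
[33] read 'a'  n2⇒n13  → match P3@[32:33],P4@[31:33],P6@[33:33]
[34] read 'a'  n13⇒n12 ·f  → match P3@[33:34],P6@[34:34]
[35] read 'b'  n12⇒n14 ·f
[36] read 'b'  n14⇒n8 ·f  → match P1@[35:36]
[37] read 'b'  n8⇒n8 ·f  → match P1@[36:37]
[38] read 'a'  n8⇒n11 ·f  → match P6@[38:38]
[39] read 'b'  n11⇒n14
[40] read 'c'  n14⇒n9 ·f
[41] read 'c'  n9⇒n10  → match P2@[39:41]
[42] read 'b'  n10⇒n7 ·f
[43] read 'c'  n7⇒n9
[44] read 'c'  n9⇒n10  → match P2@[42:44]
[45] read 'a'  n10⇒n2 ·f  → match P6@[45:45]
[46] read 'a'  n2⇒n13  → match P3@[45:46],P4@[44:46],P6@[46:46]
[47] read 'c'  n13⇒n1 ·f
[48] read 'b'  n1⇒n7 ·f
[49] read 'c'  n7⇒n9
[50] read 'c'  n9⇒n10  → match P2@[48:50]
[51] read 'b'  n10⇒n7 ·f
[52] read 'c'  n7⇒n9
[53] read 'c'  n9⇒n10  → match P2@[51:53]
[54] read 'a'  n10⇒n2 ·f  → match P6@[54:54]

Matches: [[1,6],[3,6],[4,3],[4,4],[4,6],[6,1],[7,1],[9,6],[10,3],[10,4],[10,6],[12,1],[14,2],[15,6],[17,6],[19,0],[19,1],[20,1],[21,1],[22,1],[23,1],[24,1],[26,6],[28,6],[30,0],[30,1],[32,6],[33,3],[33,4],[33,6],[34,3],[34,6],[36,1],[37,1],[38,6],[41,2],[44,2],[45,6],[46,3],[46,4],[46,6],[50,2],[53,2],[54,6]]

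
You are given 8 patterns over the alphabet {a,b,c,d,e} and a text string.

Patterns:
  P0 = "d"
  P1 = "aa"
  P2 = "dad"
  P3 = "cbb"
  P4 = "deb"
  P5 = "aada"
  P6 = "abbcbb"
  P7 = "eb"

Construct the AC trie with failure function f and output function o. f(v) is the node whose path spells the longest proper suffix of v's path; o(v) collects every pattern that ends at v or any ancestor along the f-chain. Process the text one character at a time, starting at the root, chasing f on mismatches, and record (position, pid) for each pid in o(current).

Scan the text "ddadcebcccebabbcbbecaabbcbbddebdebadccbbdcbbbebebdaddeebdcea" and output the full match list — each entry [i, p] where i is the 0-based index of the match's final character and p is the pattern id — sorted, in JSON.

Build:
Trie nodes:
  n0 'ε': a→2 c→6 d→1 e→18
  n1 'd': a→4 e→9  [P0 ends]
  n2 'a': a→3 b→13
  n3 'aa': d→11  [P1 ends]
  n4 'da': d→5
  n5 'dad': ·  [P2 ends]
  n6 'c': b→7
  n7 'cb': b→8
  n8 'cbb': ·  [P3 ends]
  n9 'de': b→10
  n10 'deb': ·  [P4 ends]
  n11 'aad': a→12
  n12 'aada': ·  [P5 ends]
  n13 'ab': b→14
  n14 'abb': c→15
  n15 'abbc': b→16
  n16 'abbcb': b→17
  n17 'abbcbb': ·  [P6 ends]
  n18 'e': b→19
  n19 'eb': ·  [P7 ends]

Failure links (BFS by depth):
  n1('d'): parent n0 fail=0; on 'd' 0 → fail=0;  out {0}∪∅={0}
  n2('a'): parent n0 fail=0; on 'a' 0 → fail=0;  out ∅∪∅=∅
  n6('c'): parent n0 fail=0; on 'c' 0 → fail=0;  out ∅∪∅=∅
  n18('e'): parent n0 fail=0; on 'e' 0 → fail=0;  out ∅∪∅=∅
  n3('aa'): parent n2 fail=0; on 'a' 0 → fail=2;  out {1}∪∅={1}
  n4('da'): parent n1 fail=0; on 'a' 0 → fail=2;  out ∅∪∅=∅
  n7('cb'): parent n6 fail=0; on 'b' 0 → fail=0;  out ∅∪∅=∅
  n9('de'): parent n1 fail=0; on 'e' 0 → fail=18;  out ∅∪∅=∅
  n13('ab'): parent n2 fail=0; on 'b' 0 → fail=0;  out ∅∪∅=∅
  n19('eb'): parent n18 fail=0; on 'b' 0 → fail=0;  out {7}∪∅={7}
  n5('dad'): parent n4 fail=2; on 'd' 2→0 → fail=1;  out {2}∪{0}={0,2}
  n8('cbb'): parent n7 fail=0; on 'b' 0 → fail=0;  out {3}∪∅={3}
  n10('deb'): parent n9 fail=18; on 'b' 18 → fail=19;  out {4}∪{7}={4,7}
  n11('aad'): parent n3 fail=2; on 'd' 2→0 → fail=1;  out ∅∪{0}={0}
  n14('abb'): parent n13 fail=0; on 'b' 0 → fail=0;  out ∅∪∅=∅
  n12('aada'): parent n11 fail=1; on 'a' 1 → fail=4;  out {5}∪∅={5}
  n15('abbc'): parent n14 fail=0; on 'c' 0 → fail=6;  out ∅∪∅=∅
  n16('abbcb'): parent n15 fail=6; on 'b' 6 → fail=7;  out ∅∪∅=∅
  n17('abbcbb'): parent n16 fail=7; on 'b' 7 → fail=8;  out {6}∪{3}={3,6}

Run:
pos 0 'd': at 1  → match P0@[0:0]
pos 1 'd': at 1 (fail-walked)  → match P0@[1:1]
pos 2 'a': at 4
pos 3 'd': at 5  → match P0@[3:3],P2@[1:3]
pos 4 'c': at 6 (fail-walked)
pos 5 'e': at 18 (fail-walked)
pos 6 'b': at 19  → match P7@[5:6]
pos 7 'c': at 6 (fail-walked)
pos 8 'c': at 6 (fail-walked)
pos 9 'c': at 6 (fail-walked)
pos 10 'e': at 18 (fail-walked)
pos 11 'b': at 19  → match P7@[10:11]
pos 12 'a': at 2 (fail-walked)
pos 13 'b': at 13
pos 14 'b': at 14
pos 15 'c': at 15
pos 16 'b': at 16
pos 17 'b': at 17  → match P3@[15:17],P6@[12:17]
pos 18 'e': at 18 (fail-walked)
pos 19 'c': at 6 (fail-walked)
pos 20 'a': at 2 (fail-walked)
pos 21 'a': at 3  → match P1@[20:21]
pos 22 'b': at 13 (fail-walked)
pos 23 'b': at 14
pos 24 'c': at 15
pos 25 'b': at 16
pos 26 'b': at 17  → match P3@[24:26],P6@[21:26]
pos 27 'd': at 1 (fail-walked)  → match P0@[27:27]
pos 28 'd': at 1 (fail-walked)  → match P0@[28:28]
pos 29 'e': at 9
pos 30 'b': at 10  → match P4@[28:30],P7@[29:30]
pos 31 'd': at 1 (fail-walked)  → match P0@[31:31]
pos 32 'e': at 9
pos 33 'b': at 10  → match P4@[31:33],P7@[32:33]
pos 34 'a': at 2 (fail-walked)
pos 35 'd': at 1 (fail-walked)  → match P0@[35:35]
pos 36 'c': at 6 (fail-walked)
pos 37 'c': at 6 (fail-walked)
pos 38 'b': at 7
pos 39 'b': at 8  → match P3@[37:39]
pos 40 'd': at 1 (fail-walked)  → match P0@[40:40]
pos 41 'c': at 6 (fail-walked)
pos 42 'b': at 7
pos 43 'b': at 8  → match P3@[41:43]
pos 44 'b': at 0 (fail-walked)
pos 45 'e': at 18
pos 46 'b': at 19  → match P7@[45:46]
pos 47 'e': at 18 (fail-walked)
pos 48 'b': at 19  → match P7@[47:48]
pos 49 'd': at 1 (fail-walked)  → match P0@[49:49]
pos 50 'a': at 4
pos 51 'd': at 5  → match P0@[51:51],P2@[49:51]
pos 52 'd': at 1 (fail-walked)  → match P0@[52:52]
pos 53 'e': at 9
pos 54 'e': at 18 (fail-walked)
pos 55 'b': at 19  → match P7@[54:55]
pos 56 'd': at 1 (fail-walked)  → match P0@[56:56]
pos 57 'c': at 6 (fail-walked)
pos 58 'e': at 18 (fail-walked)
pos 59 'a': at 2 (fail-walked)

Result: [[0,0],[1,0],[3,0],[3,2],[6,7],[11,7],[17,3],[17,6],[21,1],[26,3],[26,6],[27,0],[28,0],[30,4],[30,7],[31,0],[33,4],[33,7],[35,0],[39,3],[40,0],[43,3],[46,7],[48,7],[49,0],[51,0],[51,2],[52,0],[55,7],[56,0]]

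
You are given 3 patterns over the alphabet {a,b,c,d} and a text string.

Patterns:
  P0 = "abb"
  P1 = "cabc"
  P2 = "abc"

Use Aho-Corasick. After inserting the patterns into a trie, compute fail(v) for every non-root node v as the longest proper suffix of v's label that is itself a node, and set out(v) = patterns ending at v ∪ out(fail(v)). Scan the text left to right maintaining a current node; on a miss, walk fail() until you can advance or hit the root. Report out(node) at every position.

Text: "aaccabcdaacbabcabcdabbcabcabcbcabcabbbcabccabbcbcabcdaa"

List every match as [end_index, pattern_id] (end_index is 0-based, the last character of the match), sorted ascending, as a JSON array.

Construct AC machine:
Trie nodes:
  0='ε' goto a→1 c→4
  1='a' goto b→2
  2='ab' goto b→3 c→8
  3='abb' goto ·  ←P0
  4='c' goto a→5
  5='ca' goto b→6
  6='cab' goto c→7
  7='cabc' goto ·  ←P1
  8='abc' goto ·  ←P2

Failure links (BFS by depth):
  fail(1) 'a': from fail(0)=0 chase 'a': 0 ⇒ 0;  out=∅∪out(0)=∅
  fail(4) 'c': from fail(0)=0 chase 'c': 0 ⇒ 0;  out=∅∪out(0)=∅
  fail(2) 'ab': from fail(1)=0 chase 'b': 0 ⇒ 0;  out=∅∪out(0)=∅
  fail(5) 'ca': from fail(4)=0 chase 'a': 0 ⇒ 1;  out=∅∪out(1)=∅
  fail(3) 'abb': from fail(2)=0 chase 'b': 0 ⇒ 0;  out={0}∪out(0)={0}
  fail(6) 'cab': from fail(5)=1 chase 'b': 1 ⇒ 2;  out=∅∪out(2)=∅
  fail(8) 'abc': from fail(2)=0 chase 'c': 0 ⇒ 4;  out={2}∪out(4)={2}
  fail(7) 'cabc': from fail(6)=2 chase 'c': 2 ⇒ 8;  out={1}∪out(8)={1,2}

Run:
[0] read 'a'  n0⇒n1
[1] read 'a'  n1⇒n1 (via fail)
[2] read 'c'  n1⇒n4 (via fail)
[3] read 'c'  n4⇒n4 (via fail)
[4] read 'a'  n4⇒n5
[5] read 'b'  n5⇒n6
[6] read 'c'  n6⇒n7  → match P1@[3:6],P2@[4:6]
[7] read 'd'  n7⇒n0 (via fail)
[8] read 'a'  n0⇒n1
[9] read 'a'  n1⇒n1 (via fail)
[10] read 'c'  n1⇒n4 (via fail)
[11] read 'b'  n4⇒n0 (via fail)
[12] read 'a'  n0⇒n1
[13] read 'b'  n1⇒n2
[14] read 'c'  n2⇒n8  → match P2@[12:14]
[15] read 'a'  n8⇒n5 (via fail)
[16] read 'b'  n5⇒n6
[17] read 'c'  n6⇒n7  → match P1@[14:17],P2@[15:17]
[18] read 'd'  n7⇒n0 (via fail)
[19] read 'a'  n0⇒n1
[20] read 'b'  n1⇒n2
[21] read 'b'  n2⇒n3  → match P0@[19:21]
[22] read 'c'  n3⇒n4 (via fail)
[23] read 'a'  n4⇒n5
[24] read 'b'  n5⇒n6
[25] read 'c'  n6⇒n7  → match P1@[22:25],P2@[23:25]
[26] read 'a'  n7⇒n5 (via fail)
[27] read 'b'  n5⇒n6
[28] read 'c'  n6⇒n7  → match P1@[25:28],P2@[26:28]
[29] read 'b'  n7⇒n0 (via fail)
[30] read 'c'  n0⇒n4
[31] read 'a'  n4⇒n5
[32] read 'b'  n5⇒n6
[33] read 'c'  n6⇒n7  → match P1@[30:33],P2@[31:33]
[34] read 'a'  n7⇒n5 (via fail)
[35] read 'b'  n5⇒n6
[36] read 'b'  n6⇒n3 (via fail)  → match P0@[34:36]
[37] read 'b'  n3⇒n0 (via fail)
[38] read 'c'  n0⇒n4
[39] read 'a'  n4⇒n5
[40] read 'b'  n5⇒n6
[41] read 'c'  n6⇒n7  → match P1@[38:41],P2@[39:41]
[42] read 'c'  n7⇒n4 (via fail)
[43] read 'a'  n4⇒n5
[44] read 'b'  n5⇒n6
[45] read 'b'  n6⇒n3 (via fail)  → match P0@[43:45]
[46] read 'c'  n3⇒n4 (via fail)
[47] read 'b'  n4⇒n0 (via fail)
[48] read 'c'  n0⇒n4
[49] read 'a'  n4⇒n5
[50] read 'b'  n5⇒n6
[51] read 'c'  n6⇒n7  → match P1@[48:51],P2@[49:51]
[52] read 'd'  n7⇒n0 (via fail)
[53] read 'a'  n0⇒n1
[54] read 'a'  n1⇒n1 (via fail)

All matches (sorted): [[6,1],[6,2],[14,2],[17,1],[17,2],[21,0],[25,1],[25,2],[28,1],[28,2],[33,1],[33,2],[36,0],[41,1],[41,2],[45,0],[51,1],[51,2]]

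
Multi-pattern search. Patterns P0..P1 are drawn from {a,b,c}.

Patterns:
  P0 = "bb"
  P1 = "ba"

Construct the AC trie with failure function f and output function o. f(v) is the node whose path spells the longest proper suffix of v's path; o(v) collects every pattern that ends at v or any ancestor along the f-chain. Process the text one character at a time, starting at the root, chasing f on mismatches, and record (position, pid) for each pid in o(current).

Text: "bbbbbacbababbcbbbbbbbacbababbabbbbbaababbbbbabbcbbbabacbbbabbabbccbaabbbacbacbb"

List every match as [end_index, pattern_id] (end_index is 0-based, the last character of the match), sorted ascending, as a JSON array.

Construct AC machine:
Trie (insert patterns):
  n0 'ε': b→1
  n1 'b': a→3 b→2
  n2 'bb': ·  ←P0
  n3 'ba': ·  ←P1

BFS fail/out derivation:
  n1('b'): parent n0 fail=0; on 'b' 0 → fail=0;  out ∅∪∅=∅
  n2('bb'): parent n1 fail=0; on 'b' 0 → fail=1;  out {0}∪∅={0}
  n3('ba'): parent n1 fail=0; on 'a' 0 → fail=0;  out {1}∪∅={1}

Text stream:
i=0 'b': node 0→1
i=1 'b': node 1→2  emit P0@[0:1]
i=2 'b': node 2→2 (fail-walked)  emit P0@[1:2]
i=3 'b': node 2→2 (fail-walked)  emit P0@[2:3]
i=4 'b': node 2→2 (fail-walked)  emit P0@[3:4]
i=5 'a': node 2→3 (fail-walked)  emit P1@[4:5]
i=6 'c': node 3→0 (fail-walked)
i=7 'b': node 0→1
i=8 'a': node 1→3  emit P1@[7:8]
i=9 'b': node 3→1 (fail-walked)
i=10 'a': node 1→3  emit P1@[9:10]
i=11 'b': node 3→1 (fail-walked)
i=12 'b': node 1→2  emit P0@[11:12]
i=13 'c': node 2→0 (fail-walked)
i=14 'b': node 0→1
i=15 'b': node 1→2  emit P0@[14:15]
i=16 'b': node 2→2 (fail-walked)  emit P0@[15:16]
i=17 'b': node 2→2 (fail-walked)  emit P0@[16:17]
i=18 'b': node 2→2 (fail-walked)  emit P0@[17:18]
i=19 'b': node 2→2 (fail-walked)  emit P0@[18:19]
i=20 'b': node 2→2 (fail-walked)  emit P0@[19:20]
i=21 'a': node 2→3 (fail-walked)  emit P1@[20:21]
i=22 'c': node 3→0 (fail-walked)
i=23 'b': node 0→1
i=24 'a': node 1→3  emit P1@[23:24]
i=25 'b': node 3→1 (fail-walked)
i=26 'a': node 1→3  emit P1@[25:26]
i=27 'b': node 3→1 (fail-walked)
i=28 'b': node 1→2  emit P0@[27:28]
i=29 'a': node 2→3 (fail-walked)  emit P1@[28:29]
i=30 'b': node 3→1 (fail-walked)
i=31 'b': node 1→2  emit P0@[30:31]
i=32 'b': node 2→2 (fail-walked)  emit P0@[31:32]
i=33 'b': node 2→2 (fail-walked)  emit P0@[32:33]
i=34 'b': node 2→2 (fail-walked)  emit P0@[33:34]
i=35 'a': node 2→3 (fail-walked)  emit P1@[34:35]
i=36 'a': node 3→0 (fail-walked)
i=37 'b': node 0→1
i=38 'a': node 1→3  emit P1@[37:38]
i=39 'b': node 3→1 (fail-walked)
i=40 'b': node 1→2  emit P0@[39:40]
i=41 'b': node 2→2 (fail-walked)  emit P0@[40:41]
i=42 'b': node 2→2 (fail-walked)  emit P0@[41:42]
i=43 'b': node 2→2 (fail-walked)  emit P0@[42:43]
i=44 'a': node 2→3 (fail-walked)  emit P1@[43:44]
i=45 'b': node 3→1 (fail-walked)
i=46 'b': node 1→2  emit P0@[45:46]
i=47 'c': node 2→0 (fail-walked)
i=48 'b': node 0→1
i=49 'b': node 1→2  emit P0@[48:49]
i=50 'b': node 2→2 (fail-walked)  emit P0@[49:50]
i=51 'a': node 2→3 (fail-walked)  emit P1@[50:51]
i=52 'b': node 3→1 (fail-walked)
i=53 'a': node 1→3  emit P1@[52:53]
i=54 'c': node 3→0 (fail-walked)
i=55 'b': node 0→1
i=56 'b': node 1→2  emit P0@[55:56]
i=57 'b': node 2→2 (fail-walked)  emit P0@[56:57]
i=58 'a': node 2→3 (fail-walked)  emit P1@[57:58]
i=59 'b': node 3→1 (fail-walked)
i=60 'b': node 1→2  emit P0@[59:60]
i=61 'a': node 2→3 (fail-walked)  emit P1@[60:61]
i=62 'b': node 3→1 (fail-walked)
i=63 'b': node 1→2  emit P0@[62:63]
i=64 'c': node 2→0 (fail-walked)
i=65 'c': node 0→0
i=66 'b': node 0→1
i=67 'a': node 1→3  emit P1@[66:67]
i=68 'a': node 3→0 (fail-walked)
i=69 'b': node 0→1
i=70 'b': node 1→2  emit P0@[69:70]
i=71 'b': node 2→2 (fail-walked)  emit P0@[70:71]
i=72 'a': node 2→3 (fail-walked)  emit P1@[71:72]
i=73 'c': node 3→0 (fail-walked)
i=74 'b': node 0→1
i=75 'a': node 1→3  emit P1@[74:75]
i=76 'c': node 3→0 (fail-walked)
i=77 'b': node 0→1
i=78 'b': node 1→2  emit P0@[77:78]

All matches (sorted): [[1,0],[2,0],[3,0],[4,0],[5,1],[8,1],[10,1],[12,0],[15,0],[16,0],[17,0],[18,0],[19,0],[20,0],[21,1],[24,1],[26,1],[28,0],[29,1],[31,0],[32,0],[33,0],[34,0],[35,1],[38,1],[40,0],[41,0],[42,0],[43,0],[44,1],[46,0],[49,0],[50,0],[51,1],[53,1],[56,0],[57,0],[58,1],[60,0],[61,1],[63,0],[67,1],[70,0],[71,0],[72,1],[75,1],[78,0]]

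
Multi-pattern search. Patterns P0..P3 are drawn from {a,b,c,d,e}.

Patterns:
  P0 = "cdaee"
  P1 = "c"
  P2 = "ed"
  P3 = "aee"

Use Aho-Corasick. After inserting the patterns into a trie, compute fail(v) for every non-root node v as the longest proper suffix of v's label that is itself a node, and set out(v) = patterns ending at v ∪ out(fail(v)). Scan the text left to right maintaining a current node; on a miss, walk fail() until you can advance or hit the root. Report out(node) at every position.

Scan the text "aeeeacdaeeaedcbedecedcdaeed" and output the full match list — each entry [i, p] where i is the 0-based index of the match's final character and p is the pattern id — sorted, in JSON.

Construct AC machine:
Trie nodes:
  n0 'ε': a→8 c→1 e→6
  n1 'c': d→2  [P1 ends]
  n2 'cd': a→3
  n3 'cda': e→4
  n4 'cdae': e→5
  n5 'cdaee': ·  [P0 ends]
  n6 'e': d→7
  n7 'ed': ·  [P2 ends]
  n8 'a': e→9
  n9 'ae': e→10
  n10 'aee': ·  [P3 ends]

Failure links (BFS by depth):
  n1('c'): parent n0 fail=0; on 'c' 0 → fail=0;  out {1}∪∅={1}
  n6('e'): parent n0 fail=0; on 'e' 0 → fail=0;  out ∅∪∅=∅
  n8('a'): parent n0 fail=0; on 'a' 0 → fail=0;  out ∅∪∅=∅
  n2('cd'): parent n1 fail=0; on 'd' 0 → fail=0;  out ∅∪∅=∅
  n7('ed'): parent n6 fail=0; on 'd' 0 → fail=0;  out {2}∪∅={2}
  n9('ae'): parent n8 fail=0; on 'e' 0 → fail=6;  out ∅∪∅=∅
  n3('cda'): parent n2 fail=0; on 'a' 0 → fail=8;  out ∅∪∅=∅
  n10('aee'): parent n9 fail=6; on 'e' 6→0 → fail=6;  out {3}∪∅={3}
  n4('cdae'): parent n3 fail=8; on 'e' 8 → fail=9;  out ∅∪∅=∅
  n5('cdaee'): parent n4 fail=9; on 'e' 9 → fail=10;  out {0}∪{3}={0,3}

Text stream:
[0] read 'a'  n0⇒n8
[1] read 'e'  n8⇒n9
[2] read 'e'  n9⇒n10  emit P3@[0:2]
[3] read 'e'  n10⇒n6 ·f
[4] read 'a'  n6⇒n8 ·f
[5] read 'c'  n8⇒n1 ·f  emit P1@[5:5]
[6] read 'd'  n1⇒n2
[7] read 'a'  n2⇒n3
[8] read 'e'  n3⇒n4
[9] read 'e'  n4⇒n5  emit P0@[5:9],P3@[7:9]
[10] read 'a'  n5⇒n8 ·f
[11] read 'e'  n8⇒n9
[12] read 'd'  n9⇒n7 ·f  emit P2@[11:12]
[13] read 'c'  n7⇒n1 ·f  emit P1@[13:13]
[14] read 'b'  n1⇒n0 ·f
[15] read 'e'  n0⇒n6
[16] read 'd'  n6⇒n7  emit P2@[15:16]
[17] read 'e'  n7⇒n6 ·f
[18] read 'c'  n6⇒n1 ·f  emit P1@[18:18]
[19] read 'e'  n1⇒n6 ·f
[20] read 'd'  n6⇒n7  emit P2@[19:20]
[21] read 'c'  n7⇒n1 ·f  emit P1@[21:21]
[22] read 'd'  n1⇒n2
[23] read 'a'  n2⇒n3
[24] read 'e'  n3⇒n4
[25] read 'e'  n4⇒n5  emit P0@[21:25],P3@[23:25]
[26] read 'd'  n5⇒n7 ·f  emit P2@[25:26]

All matches (sorted): [[2,3],[5,1],[9,0],[9,3],[12,2],[13,1],[16,2],[18,1],[20,2],[21,1],[25,0],[25,3],[26,2]]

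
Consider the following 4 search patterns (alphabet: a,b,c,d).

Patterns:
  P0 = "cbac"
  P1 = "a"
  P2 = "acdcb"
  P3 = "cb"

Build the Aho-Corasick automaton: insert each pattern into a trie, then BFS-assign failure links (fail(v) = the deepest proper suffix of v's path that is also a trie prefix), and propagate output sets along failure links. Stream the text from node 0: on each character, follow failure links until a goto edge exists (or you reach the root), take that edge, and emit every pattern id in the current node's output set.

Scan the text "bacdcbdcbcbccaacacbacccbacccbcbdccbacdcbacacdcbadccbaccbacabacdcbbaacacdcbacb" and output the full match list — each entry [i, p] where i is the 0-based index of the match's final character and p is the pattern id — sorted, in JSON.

Build:
Trie (insert patterns):
  0='ε' goto a→5 c→1
  1='c' goto b→2
  2='cb' goto a→3  [P3 ends]
  3='cba' goto c→4
  4='cbac' goto ·  [P0 ends]
  5='a' goto c→6  [P1 ends]
  6='ac' goto d→7
  7='acd' goto c→8
  8='acdc' goto b→9
  9='acdcb' goto ·  [P2 ends]

BFS fail/out derivation:
  fail(1) 'c': from fail(0)=0 chase 'c': 0 ⇒ 0;  out=∅∪out(0)=∅
  fail(5) 'a': from fail(0)=0 chase 'a': 0 ⇒ 0;  out={1}∪out(0)={1}
  fail(2) 'cb': from fail(1)=0 chase 'b': 0 ⇒ 0;  out={3}∪out(0)={3}
  fail(6) 'ac': from fail(5)=0 chase 'c': 0 ⇒ 1;  out=∅∪out(1)=∅
  fail(3) 'cba': from fail(2)=0 chase 'a': 0 ⇒ 5;  out=∅∪out(5)={1}
  fail(7) 'acd': from fail(6)=1 chase 'd': 1→0 ⇒ 0;  out=∅∪out(0)=∅
  fail(4) 'cbac': from fail(3)=5 chase 'c': 5 ⇒ 6;  out={0}∪out(6)={0}
  fail(8) 'acdc': from fail(7)=0 chase 'c': 0 ⇒ 1;  out=∅∪out(1)=∅
  fail(9) 'acdcb': from fail(8)=1 chase 'b': 1 ⇒ 2;  out={2}∪out(2)={2,3}

Scan:
[0] read 'b'  n0⇒n0
[1] read 'a'  n0⇒n5  emit P1@[1:1]
[2] read 'c'  n5⇒n6
[3] read 'd'  n6⇒n7
[4] read 'c'  n7⇒n8
[5] read 'b'  n8⇒n9  emit P2@[1:5],P3@[4:5]
[6] read 'd'  n9⇒n0 (fail-walked)
[7] read 'c'  n0⇒n1
[8] read 'b'  n1⇒n2  emit P3@[7:8]
[9] read 'c'  n2⇒n1 (fail-walked)
[10] read 'b'  n1⇒n2  emit P3@[9:10]
[11] read 'c'  n2⇒n1 (fail-walked)
[12] read 'c'  n1⇒n1 (fail-walked)
[13] read 'a'  n1⇒n5 (fail-walked)  emit P1@[13:13]
[14] read 'a'  n5⇒n5 (fail-walked)  emit P1@[14:14]
[15] read 'c'  n5⇒n6
[16] read 'a'  n6⇒n5 (fail-walked)  emit P1@[16:16]
[17] read 'c'  n5⇒n6
[18] read 'b'  n6⇒n2 (fail-walked)  emit P3@[17:18]
[19] read 'a'  n2⇒n3  emit P1@[19:19]
[20] read 'c'  n3⇒n4  emit P0@[17:20]
[21] read 'c'  n4⇒n1 (fail-walked)
[22] read 'c'  n1⇒n1 (fail-walked)
[23] read 'b'  n1⇒n2  emit P3@[22:23]
[24] read 'a'  n2⇒n3  emit P1@[24:24]
[25] read 'c'  n3⇒n4  emit P0@[22:25]
[26] read 'c'  n4⇒n1 (fail-walked)
[27] read 'c'  n1⇒n1 (fail-walked)
[28] read 'b'  n1⇒n2  emit P3@[27:28]
[29] read 'c'  n2⇒n1 (fail-walked)
[30] read 'b'  n1⇒n2  emit P3@[29:30]
[31] read 'd'  n2⇒n0 (fail-walked)
[32] read 'c'  n0⇒n1
[33] read 'c'  n1⇒n1 (fail-walked)
[34] read 'b'  n1⇒n2  emit P3@[33:34]
[35] read 'a'  n2⇒n3  emit P1@[35:35]
[36] read 'c'  n3⇒n4  emit P0@[33:36]
[37] read 'd'  n4⇒n7 (fail-walked)
[38] read 'c'  n7⇒n8
[39] read 'b'  n8⇒n9  emit P2@[35:39],P3@[38:39]
[40] read 'a'  n9⇒n3 (fail-walked)  emit P1@[40:40]
[41] read 'c'  n3⇒n4  emit P0@[38:41]
[42] read 'a'  n4⇒n5 (fail-walked)  emit P1@[42:42]
[43] read 'c'  n5⇒n6
[44] read 'd'  n6⇒n7
[45] read 'c'  n7⇒n8
[46] read 'b'  n8⇒n9  emit P2@[42:46],P3@[45:46]
[47] read 'a'  n9⇒n3 (fail-walked)  emit P1@[47:47]
[48] read 'd'  n3⇒n0 (fail-walked)
[49] read 'c'  n0⇒n1
[50] read 'c'  n1⇒n1 (fail-walked)
[51] read 'b'  n1⇒n2  emit P3@[50:51]
[52] read 'a'  n2⇒n3  emit P1@[52:52]
[53] read 'c'  n3⇒n4  emit P0@[50:53]
[54] read 'c'  n4⇒n1 (fail-walked)
[55] read 'b'  n1⇒n2  emit P3@[54:55]
[56] read 'a'  n2⇒n3  emit P1@[56:56]
[57] read 'c'  n3⇒n4  emit P0@[54:57]
[58] read 'a'  n4⇒n5 (fail-walked)  emit P1@[58:58]
[59] read 'b'  n5⇒n0 (fail-walked)
[60] read 'a'  n0⇒n5  emit P1@[60:60]
[61] read 'c'  n5⇒n6
[62] read 'd'  n6⇒n7
[63] read 'c'  n7⇒n8
[64] read 'b'  n8⇒n9  emit P2@[60:64],P3@[63:64]
[65] read 'b'  n9⇒n0 (fail-walked)
[66] read 'a'  n0⇒n5  emit P1@[66:66]
[67] read 'a'  n5⇒n5 (fail-walked)  emit P1@[67:67]
[68] read 'c'  n5⇒n6
[69] read 'a'  n6⇒n5 (fail-walked)  emit P1@[69:69]
[70] read 'c'  n5⇒n6
[71] read 'd'  n6⇒n7
[72] read 'c'  n7⇒n8
[73] read 'b'  n8⇒n9  emit P2@[69:73],P3@[72:73]
[74] read 'a'  n9⇒n3 (fail-walked)  emit P1@[74:74]
[75] read 'c'  n3⇒n4  emit P0@[72:75]
[76] read 'b'  n4⇒n2 (fail-walked)  emit P3@[75:76]

Result: [[1,1],[5,2],[5,3],[8,3],[10,3],[13,1],[14,1],[16,1],[18,3],[19,1],[20,0],[23,3],[24,1],[25,0],[28,3],[30,3],[34,3],[35,1],[36,0],[39,2],[39,3],[40,1],[41,0],[42,1],[46,2],[46,3],[47,1],[51,3],[52,1],[53,0],[55,3],[56,1],[57,0],[58,1],[60,1],[64,2],[64,3],[66,1],[67,1],[69,1],[73,2],[73,3],[74,1],[75,0],[76,3]]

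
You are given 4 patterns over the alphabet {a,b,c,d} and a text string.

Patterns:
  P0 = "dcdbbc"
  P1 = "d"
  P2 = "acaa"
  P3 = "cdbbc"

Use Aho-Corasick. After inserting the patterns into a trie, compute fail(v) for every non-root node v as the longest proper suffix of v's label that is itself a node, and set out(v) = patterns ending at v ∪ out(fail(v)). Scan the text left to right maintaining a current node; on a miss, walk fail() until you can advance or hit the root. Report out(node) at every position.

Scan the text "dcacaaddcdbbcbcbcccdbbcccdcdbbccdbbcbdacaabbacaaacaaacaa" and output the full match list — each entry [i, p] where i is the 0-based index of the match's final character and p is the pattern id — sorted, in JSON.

Build:
Trie nodes:
  0='ε' goto a→7 c→11 d→1
  1='d' goto c→2  ←P1
  2='dc' goto d→3
  3='dcd' goto b→4
  4='dcdb' goto b→5
  5='dcdbb' goto c→6
  6='dcdbbc' goto ·  ←P0
  7='a' goto c→8
  8='ac' goto a→9
  9='aca' goto a→10
  10='acaa' goto ·  ←P2
  11='c' goto d→12
  12='cd' goto b→13
  13='cdb' goto b→14
  14='cdbb' goto c→15
  15='cdbbc' goto ·  ←P3

Failure links (BFS by depth):
  n1('d'): parent n0 fail=0; on 'd' 0 → fail=0;  out {1}∪∅={1}
  n7('a'): parent n0 fail=0; on 'a' 0 → fail=0;  out ∅∪∅=∅
  n11('c'): parent n0 fail=0; on 'c' 0 → fail=0;  out ∅∪∅=∅
  n2('dc'): parent n1 fail=0; on 'c' 0 → fail=11;  out ∅∪∅=∅
  n8('ac'): parent n7 fail=0; on 'c' 0 → fail=11;  out ∅∪∅=∅
  n12('cd'): parent n11 fail=0; on 'd' 0 → fail=1;  out ∅∪{1}={1}
  n3('dcd'): parent n2 fail=11; on 'd' 11 → fail=12;  out ∅∪{1}={1}
  n9('aca'): parent n8 fail=11; on 'a' 11→0 → fail=7;  out ∅∪∅=∅
  n13('cdb'): parent n12 fail=1; on 'b' 1→0 → fail=0;  out ∅∪∅=∅
  n4('dcdb'): parent n3 fail=12; on 'b' 12 → fail=13;  out ∅∪∅=∅
  n10('acaa'): parent n9 fail=7; on 'a' 7→0 → fail=7;  out {2}∪∅={2}
  n14('cdbb'): parent n13 fail=0; on 'b' 0 → fail=0;  out ∅∪∅=∅
  n5('dcdbb'): parent n4 fail=13; on 'b' 13 → fail=14;  out ∅∪∅=∅
  n15('cdbbc'): parent n14 fail=0; on 'c' 0 → fail=11;  out {3}∪∅={3}
  n6('dcdbbc'): parent n5 fail=14; on 'c' 14 → fail=15;  out {0}∪{3}={0,3}

Text stream:
[0] read 'd'  n0⇒n1  ** P1@[0:0]
[1] read 'c'  n1⇒n2
[2] read 'a'  n2⇒n7 (via fail)
[3] read 'c'  n7⇒n8
[4] read 'a'  n8⇒n9
[5] read 'a'  n9⇒n10  ** P2@[2:5]
[6] read 'd'  n10⇒n1 (via fail)  ** P1@[6:6]
[7] read 'd'  n1⇒n1 (via fail)  ** P1@[7:7]
[8] read 'c'  n1⇒n2
[9] read 'd'  n2⇒n3  ** P1@[9:9]
[10] read 'b'  n3⇒n4
[11] read 'b'  n4⇒n5
[12] read 'c'  n5⇒n6  ** P0@[7:12],P3@[8:12]
[13] read 'b'  n6⇒n0 (via fail)
[14] read 'c'  n0⇒n11
[15] read 'b'  n11⇒n0 (via fail)
[16] read 'c'  n0⇒n11
[17] read 'c'  n11⇒n11 (via fail)
[18] read 'c'  n11⇒n11 (via fail)
[19] read 'd'  n11⇒n12  ** P1@[19:19]
[20] read 'b'  n12⇒n13
[21] read 'b'  n13⇒n14
[22] read 'c'  n14⇒n15  ** P3@[18:22]
[23] read 'c'  n15⇒n11 (via fail)
[24] read 'c'  n11⇒n11 (via fail)
[25] read 'd'  n11⇒n12  ** P1@[25:25]
[26] read 'c'  n12⇒n2 (via fail)
[27] read 'd'  n2⇒n3  ** P1@[27:27]
[28] read 'b'  n3⇒n4
[29] read 'b'  n4⇒n5
[30] read 'c'  n5⇒n6  ** P0@[25:30],P3@[26:30]
[31] read 'c'  n6⇒n11 (via fail)
[32] read 'd'  n11⇒n12  ** P1@[32:32]
[33] read 'b'  n12⇒n13
[34] read 'b'  n13⇒n14
[35] read 'c'  n14⇒n15  ** P3@[31:35]
[36] read 'b'  n15⇒n0 (via fail)
[37] read 'd'  n0⇒n1  ** P1@[37:37]
[38] read 'a'  n1⇒n7 (via fail)
[39] read 'c'  n7⇒n8
[40] read 'a'  n8⇒n9
[41] read 'a'  n9⇒n10  ** P2@[38:41]
[42] read 'b'  n10⇒n0 (via fail)
[43] read 'b'  n0⇒n0
[44] read 'a'  n0⇒n7
[45] read 'c'  n7⇒n8
[46] read 'a'  n8⇒n9
[47] read 'a'  n9⇒n10  ** P2@[44:47]
[48] read 'a'  n10⇒n7 (via fail)
[49] read 'c'  n7⇒n8
[50] read 'a'  n8⇒n9
[51] read 'a'  n9⇒n10  ** P2@[48:51]
[52] read 'a'  n10⇒n7 (via fail)
[53] read 'c'  n7⇒n8
[54] read 'a'  n8⇒n9
[55] read 'a'  n9⇒n10  ** P2@[52:55]

Matches: [[0,1],[5,2],[6,1],[7,1],[9,1],[12,0],[12,3],[19,1],[22,3],[25,1],[27,1],[30,0],[30,3],[32,1],[35,3],[37,1],[41,2],[47,2],[51,2],[55,2]]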